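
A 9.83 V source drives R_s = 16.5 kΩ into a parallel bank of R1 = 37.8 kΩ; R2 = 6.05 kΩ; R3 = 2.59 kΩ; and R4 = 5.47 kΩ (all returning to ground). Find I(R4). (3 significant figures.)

Combine the parallel branches: R_p = (1/37.8 + 1/6.05 + 1/2.59 + 1/5.47)⁻¹ = 1.315 kΩ.
V_A by voltage divider: V_A = 9.83 × 1.315/(16.5 + 1.315) = 0.7254 V.
I(R4) = V_A / R4 = 0.7254/5.47 = 0.1326 mA.

I ≈ 0.133 mA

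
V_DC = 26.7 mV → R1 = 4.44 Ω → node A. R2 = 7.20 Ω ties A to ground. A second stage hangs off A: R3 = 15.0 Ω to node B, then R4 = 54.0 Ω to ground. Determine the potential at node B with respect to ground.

V_B ≈ 12.4 mV

Node A sees R2 in parallel with the series input of stage 2, R3 + R4 = 69.00 Ω.
Effective lower resistance at A: R2 ‖ 69.00 = 6.520 Ω.
First divider: V_A = V_DC · 6.520/(4.44 + 6.520) = 15.88 mV.
V_B = V_A × 0.7826 = 12.43 mV.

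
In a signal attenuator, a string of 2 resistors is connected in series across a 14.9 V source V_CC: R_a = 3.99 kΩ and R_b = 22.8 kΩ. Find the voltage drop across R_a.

V ≈ 2.22 V

ΣR = 3.99 + 22.8 = 26.79 kΩ.
By the voltage-divider rule, V = 14.9 × 3.990/26.79 = 2.219 V.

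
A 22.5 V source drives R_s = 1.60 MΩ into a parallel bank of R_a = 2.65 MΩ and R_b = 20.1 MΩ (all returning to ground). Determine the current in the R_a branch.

Equivalent of the parallel group: R_p = 2.341 MΩ.
V_A = 22.5 × 2.341/3.941 = 13.37 V.
Branch current I = V_A/R_a = 13.37/2.65 = 5.044 µA.

I ≈ 5.04 µA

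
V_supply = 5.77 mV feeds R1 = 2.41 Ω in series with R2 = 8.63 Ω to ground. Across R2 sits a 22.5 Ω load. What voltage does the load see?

V_out ≈ 4.16 mV

The load sits in parallel with R2, giving an effective lower resistance R2' = R2·R_L/(R2+R_L) = 6.238 Ω.
Then V_out = V_supply · R2'/(R1 + R2') = 5.77 × 6.238/8.648 = 4.162 mV.
(Unloaded it would be 4.51 mV; the load pulls it down.)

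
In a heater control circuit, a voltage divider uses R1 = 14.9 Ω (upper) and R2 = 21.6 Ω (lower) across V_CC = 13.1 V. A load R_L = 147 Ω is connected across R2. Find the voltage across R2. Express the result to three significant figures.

V_out ≈ 7.31 V

R2 ‖ R_L = (21.6 × 147)/(21.6 + 147) = 18.83 Ω.
Voltage divider with the loaded lower leg: V_out = 13.1 × 18.83/(14.9 + 18.83) = 13.1 × 0.5583 = 7.314 V.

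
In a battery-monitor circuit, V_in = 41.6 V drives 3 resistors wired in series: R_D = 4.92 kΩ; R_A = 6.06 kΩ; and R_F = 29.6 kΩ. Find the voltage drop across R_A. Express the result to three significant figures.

V ≈ 6.21 V

Total series resistance ΣR = 4.92 + 6.06 + 29.6 = 40.58 kΩ.
Voltage divider: V = V_in · (6.060 / 40.58) = 41.6 × 0.1493 = 6.212 V.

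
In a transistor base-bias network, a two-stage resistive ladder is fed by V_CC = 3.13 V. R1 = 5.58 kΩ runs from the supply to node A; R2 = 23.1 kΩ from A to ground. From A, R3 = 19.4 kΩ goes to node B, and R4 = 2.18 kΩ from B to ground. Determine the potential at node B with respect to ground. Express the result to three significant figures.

Node A sees R2 in parallel with the series input of stage 2, R3 + R4 = 21.58 kΩ.
R2 ‖ (R3+R4) = 11.16 kΩ.
So V_A = 3.13 × 0.6666 = 2.086 V.
Then the unloaded second divider: V_B = V_A × R4/(R3+R4) = 2.086 × 0.1010 = 0.2108 V.

V_B ≈ 0.211 V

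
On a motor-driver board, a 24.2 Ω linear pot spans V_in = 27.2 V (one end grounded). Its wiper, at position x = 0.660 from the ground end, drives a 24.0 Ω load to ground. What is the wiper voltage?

V_out ≈ 14.6 V

Lower segment x·R_p = 15.97 Ω; upper segment (1−x)·R_p = 8.228 Ω.
Lower segment in parallel with the load: 15.97 ‖ 24.0 = 9.590 Ω.
Then V_out = V_in · 9.590/(8.228 + 9.590) = 14.64 V.
(Unloaded: V_out = x·V_in = 18.0 V.)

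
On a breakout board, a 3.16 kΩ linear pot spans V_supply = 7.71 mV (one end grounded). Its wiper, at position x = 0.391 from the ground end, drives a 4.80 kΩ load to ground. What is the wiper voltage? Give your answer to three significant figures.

Split the track: R_lower = x·R_p = 1.236 kΩ, R_upper = (1−x)·R_p = 1.924 kΩ.
(x·R_p) ‖ R_L = 0.9826 kΩ.
V_out = 7.71 × 0.9826/(1.924 + 0.9826) = 2.606 mV.

V_out ≈ 2.61 mV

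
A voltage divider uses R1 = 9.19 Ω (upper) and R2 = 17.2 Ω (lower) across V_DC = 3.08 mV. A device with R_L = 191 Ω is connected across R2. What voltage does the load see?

V_out ≈ 1.95 mV

R2 ‖ R_L = (17.2 × 191)/(17.2 + 191) = 15.78 Ω.
Then V_out = V_DC · R2'/(R1 + R2') = 3.08 × 15.78/24.97 = 1.946 mV.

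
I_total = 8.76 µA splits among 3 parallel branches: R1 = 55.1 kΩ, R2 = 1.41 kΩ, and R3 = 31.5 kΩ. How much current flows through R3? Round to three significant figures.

Conductances: ΣG = 1/55.1 + 1/1.41 + 1/31.5 = 0.7591 (1/kΩ).
R3 takes the fraction G_k/ΣG = 0.03175/0.7591 = 0.04182, so I = 8.76 × 0.04182 = 0.3663 µA.

I ≈ 0.366 µA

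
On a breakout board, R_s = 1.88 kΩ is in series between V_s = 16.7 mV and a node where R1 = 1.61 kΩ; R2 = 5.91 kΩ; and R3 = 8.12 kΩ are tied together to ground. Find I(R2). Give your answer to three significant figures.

Parallel bank: R_p = 1/(1/1.61 + 1/5.91 + 1/8.12) = 1.095 kΩ.
Node voltage V_A = V_s · R_p/(R_s + R_p) = 16.7 × 0.3680 = 6.146 mV.
I(R2) = V_A / R2 = 6.146/5.91 = 1.040 µA.

I ≈ 1.04 µA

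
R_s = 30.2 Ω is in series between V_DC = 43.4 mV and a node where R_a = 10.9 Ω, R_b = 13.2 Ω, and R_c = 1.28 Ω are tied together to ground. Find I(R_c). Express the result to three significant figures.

Parallel bank: R_p = 1/(1/10.9 + 1/13.2 + 1/1.28) = 1.054 Ω.
V_A by voltage divider: V_A = 43.4 × 1.054/(30.2 + 1.054) = 1.464 mV.
I(R_c) = V_A / R_c = 1.464/1.28 = 1.143 mA.
(Equivalently: I_total = 1.389 mA, then current-divider fraction G_k/ΣG = 0.8235.)

I ≈ 1.14 mA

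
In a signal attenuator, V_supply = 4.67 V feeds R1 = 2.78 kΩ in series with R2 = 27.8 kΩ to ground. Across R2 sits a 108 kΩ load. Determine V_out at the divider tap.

First combine the lower leg with the load: R2 ‖ R_L = 22.11 kΩ.
Voltage divider with the loaded lower leg: V_out = 4.67 × 22.11/(2.78 + 22.11) = 4.67 × 0.8883 = 4.148 V.
(Unloaded it would be 4.25 V; the load pulls it down.)

V_out ≈ 4.15 V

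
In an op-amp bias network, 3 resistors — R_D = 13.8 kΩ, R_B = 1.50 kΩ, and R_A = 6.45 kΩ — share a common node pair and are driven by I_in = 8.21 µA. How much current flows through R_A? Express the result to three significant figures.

Total conductance ΣG = 1/13.8 + 1/1.50 + 1/6.45 = 0.8942 (units of 1/kΩ).
By the current-divider rule, I = I_in · G_k/ΣG = 8.21 × 0.1734 = 1.424 µA.

I ≈ 1.42 µA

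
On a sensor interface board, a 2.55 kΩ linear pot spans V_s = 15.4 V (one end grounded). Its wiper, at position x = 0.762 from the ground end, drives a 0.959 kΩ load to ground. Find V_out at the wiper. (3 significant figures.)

The pot divides into 0.6069 kΩ above the wiper and 1.943 kΩ below.
R_L loads the lower segment: effective lower R = 0.6421 kΩ.
V_out = 15.4 × 0.6421/(0.6069 + 0.6421) = 7.917 V.

V_out ≈ 7.92 V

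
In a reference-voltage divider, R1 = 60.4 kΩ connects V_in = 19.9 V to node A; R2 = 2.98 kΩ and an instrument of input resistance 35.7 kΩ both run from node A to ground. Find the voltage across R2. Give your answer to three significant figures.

First combine the lower leg with the load: R2 ‖ R_L = 2.750 kΩ.
Then V_out = V_in · R2'/(R1 + R2') = 19.9 × 2.750/63.15 = 0.8667 V.
(Unloaded it would be 0.936 V; the load pulls it down.)

V_out ≈ 0.867 V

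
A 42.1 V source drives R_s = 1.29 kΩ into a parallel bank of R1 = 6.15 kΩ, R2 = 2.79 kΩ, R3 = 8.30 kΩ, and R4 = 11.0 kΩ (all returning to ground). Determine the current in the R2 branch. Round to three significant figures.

Combine the parallel branches: R_p = (1/6.15 + 1/2.79 + 1/8.30 + 1/11.0)⁻¹ = 1.365 kΩ.
V_A by voltage divider: V_A = 42.1 × 1.365/(1.29 + 1.365) = 21.65 V.
Branch current I = V_A/R2 = 21.65/2.79 = 7.759 mA.
(Equivalently: I_total = 15.85 mA, then current-divider fraction G_k/ΣG = 0.4894.)

I ≈ 7.76 mA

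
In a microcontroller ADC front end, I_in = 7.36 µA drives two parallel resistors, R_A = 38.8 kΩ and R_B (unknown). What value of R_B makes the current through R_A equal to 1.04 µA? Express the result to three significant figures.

Two-branch current divider: I_A = I_in · R_B/(R_A + R_B).
1.04/7.36 = R_B/(R_A + R_B) → R_B = R_A · (0.1413)/(1 − 0.1413) = 38.8 × 0.1646 = 6.385 kΩ.

R_B ≈ 6.38 kΩ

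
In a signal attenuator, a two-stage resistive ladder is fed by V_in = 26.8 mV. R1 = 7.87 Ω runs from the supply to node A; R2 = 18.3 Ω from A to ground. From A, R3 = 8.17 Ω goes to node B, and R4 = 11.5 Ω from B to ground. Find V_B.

Looking into the second stage from A: R3 + R4 = 19.67 Ω appears in parallel with R2.
R2 ‖ (R3+R4) = 9.480 Ω.
V_A = 26.8 × 9.480/(7.87 + 9.480) = 14.64 mV.
Then the unloaded second divider: V_B = V_A × R4/(R3+R4) = 14.64 × 0.5846 = 8.561 mV.

V_B ≈ 8.56 mV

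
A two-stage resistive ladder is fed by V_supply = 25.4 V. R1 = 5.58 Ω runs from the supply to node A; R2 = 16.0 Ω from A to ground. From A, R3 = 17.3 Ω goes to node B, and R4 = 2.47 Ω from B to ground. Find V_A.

V_A ≈ 15.6 V

Looking into the second stage from A: R3 + R4 = 19.77 Ω appears in parallel with R2.
Effective lower resistance at A: R2 ‖ 19.77 = 8.843 Ω.
So V_A = 25.4 × 0.6131 = 15.57 V.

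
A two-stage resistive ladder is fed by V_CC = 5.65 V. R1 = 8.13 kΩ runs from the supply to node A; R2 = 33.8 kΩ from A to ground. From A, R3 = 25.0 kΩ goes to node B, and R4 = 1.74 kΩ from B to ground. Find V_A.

V_A ≈ 3.66 V

The second stage (R3 + R4 = 26.74 kΩ) loads node A in parallel with R2.
Effective lower resistance at A: R2 ‖ 26.74 = 14.93 kΩ.
V_A = 5.65 × 14.93/(8.13 + 14.93) = 3.658 V.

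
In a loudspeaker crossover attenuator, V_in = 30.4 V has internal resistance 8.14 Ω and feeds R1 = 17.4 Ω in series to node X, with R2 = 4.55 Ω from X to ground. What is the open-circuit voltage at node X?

R1' = 8.14 + 17.4 = 25.54 Ω (source resistance + R1).
With X open, the divider is unloaded: V_th = 30.4 × 4.55/30.09 = 4.597 V.

V_th ≈ 4.60 V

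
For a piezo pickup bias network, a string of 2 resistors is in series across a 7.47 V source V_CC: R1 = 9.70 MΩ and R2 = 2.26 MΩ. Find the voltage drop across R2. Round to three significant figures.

V ≈ 1.41 V

ΣR = 9.70 + 2.26 = 11.96 MΩ.
By the voltage-divider rule, V = 7.47 × 2.260/11.96 = 1.412 V.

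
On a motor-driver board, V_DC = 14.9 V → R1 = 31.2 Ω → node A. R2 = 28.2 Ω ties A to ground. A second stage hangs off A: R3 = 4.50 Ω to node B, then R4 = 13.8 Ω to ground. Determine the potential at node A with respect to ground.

V_A ≈ 3.91 V

Looking into the second stage from A: R3 + R4 = 18.30 Ω appears in parallel with R2.
Effective lower resistance at A: R2 ‖ 18.30 = 11.10 Ω.
First divider: V_A = V_DC · 11.10/(31.2 + 11.10) = 3.909 V.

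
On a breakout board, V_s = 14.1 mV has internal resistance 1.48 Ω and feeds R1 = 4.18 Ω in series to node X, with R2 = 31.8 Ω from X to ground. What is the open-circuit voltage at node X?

V_th ≈ 12.0 mV

R1' = 1.48 + 4.18 = 5.660 Ω (source resistance + R1).
Open-circuit (no load on X): V_th = V_s · R2/(R1' + R2) = 14.1 × 31.8/(5.660 + 31.8) = 11.97 mV.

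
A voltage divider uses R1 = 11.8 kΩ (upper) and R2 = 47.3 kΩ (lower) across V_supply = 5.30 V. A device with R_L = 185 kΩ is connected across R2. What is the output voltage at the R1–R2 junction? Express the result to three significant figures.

V_out ≈ 4.04 V

R2 ‖ R_L = (47.3 × 185)/(47.3 + 185) = 37.67 kΩ.
Now apply the divider: V_out = 5.30 × 0.7615 = 4.036 V.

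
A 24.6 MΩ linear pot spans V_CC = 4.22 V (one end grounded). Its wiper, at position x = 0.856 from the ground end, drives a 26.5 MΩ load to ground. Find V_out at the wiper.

Split the track: R_lower = x·R_p = 21.06 MΩ, R_upper = (1−x)·R_p = 3.542 MΩ.
(x·R_p) ‖ R_L = 11.73 MΩ.
Then V_out = V_CC · 11.73/(3.542 + 11.73) = 3.241 V.

V_out ≈ 3.24 V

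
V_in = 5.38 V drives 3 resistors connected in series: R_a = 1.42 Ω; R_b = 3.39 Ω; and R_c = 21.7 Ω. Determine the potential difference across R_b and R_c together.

Series total: ΣR = 1.42 + 3.39 + 21.7 = 26.51 Ω.
R_{R_b..R_c} = 3.39 + 21.7 = 25.09 Ω.
V = V_in · R/ΣR = 5.38 × 0.9464 = 5.092 V.

V ≈ 5.09 V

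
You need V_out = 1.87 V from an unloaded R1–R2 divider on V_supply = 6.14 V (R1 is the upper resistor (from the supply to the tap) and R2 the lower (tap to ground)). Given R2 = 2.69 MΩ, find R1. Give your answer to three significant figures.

R1 ≈ 6.14 MΩ

Required fraction k = V_out/V_supply = 0.3046.
R1 = R2·(1/k − 1) = 2.69 × 2.283 = 6.142 MΩ.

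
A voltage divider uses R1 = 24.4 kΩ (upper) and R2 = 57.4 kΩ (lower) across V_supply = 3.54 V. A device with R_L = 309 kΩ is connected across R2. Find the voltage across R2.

The load sits in parallel with R2, giving an effective lower resistance R2' = R2·R_L/(R2+R_L) = 48.41 kΩ.
Voltage divider with the loaded lower leg: V_out = 3.54 × 48.41/(24.4 + 48.41) = 3.54 × 0.6649 = 2.354 V.

V_out ≈ 2.35 V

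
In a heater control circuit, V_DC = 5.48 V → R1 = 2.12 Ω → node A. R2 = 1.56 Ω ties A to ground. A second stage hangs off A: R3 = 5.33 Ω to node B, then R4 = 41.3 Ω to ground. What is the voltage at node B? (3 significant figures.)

V_B ≈ 2.02 V

The second stage (R3 + R4 = 46.63 Ω) loads node A in parallel with R2.
Effective lower resistance at A: R2 ‖ 46.63 = 1.509 Ω.
V_A = 5.48 × 1.509/(2.12 + 1.509) = 2.279 V.
V_B = V_A × 0.8857 = 2.019 V.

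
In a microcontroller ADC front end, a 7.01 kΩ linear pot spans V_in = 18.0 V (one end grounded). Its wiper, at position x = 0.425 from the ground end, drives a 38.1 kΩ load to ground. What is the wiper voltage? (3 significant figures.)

Split the track: R_lower = x·R_p = 2.979 kΩ, R_upper = (1−x)·R_p = 4.031 kΩ.
Lower segment in parallel with the load: 2.979 ‖ 38.1 = 2.763 kΩ.
Loaded-divider output: V_out = 18.0 × 0.4067 = 7.321 V.
(Unloaded: V_out = x·V_in = 7.65 V.)

V_out ≈ 7.32 V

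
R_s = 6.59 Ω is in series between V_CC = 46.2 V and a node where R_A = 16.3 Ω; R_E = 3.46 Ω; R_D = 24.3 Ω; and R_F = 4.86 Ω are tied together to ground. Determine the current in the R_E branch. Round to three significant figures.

Parallel bank: R_p = 1/(1/16.3 + 1/3.46 + 1/24.3 + 1/4.86) = 1.674 Ω.
V_A by voltage divider: V_A = 46.2 × 1.674/(6.59 + 1.674) = 9.360 V.
I(R_E) = V_A / R_E = 9.360/3.46 = 2.705 A.

I ≈ 2.71 A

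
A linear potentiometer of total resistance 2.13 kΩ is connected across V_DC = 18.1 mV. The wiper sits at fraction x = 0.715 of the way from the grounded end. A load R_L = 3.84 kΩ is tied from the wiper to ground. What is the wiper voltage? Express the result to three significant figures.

Split the track: R_lower = x·R_p = 1.523 kΩ, R_upper = (1−x)·R_p = 0.6071 kΩ.
Lower segment in parallel with the load: 1.523 ‖ 3.84 = 1.090 kΩ.
V_out = 18.1 × 1.090/(0.6071 + 1.090) = 11.63 mV.
(Unloaded: V_out = x·V_DC = 12.9 mV.)

V_out ≈ 11.6 mV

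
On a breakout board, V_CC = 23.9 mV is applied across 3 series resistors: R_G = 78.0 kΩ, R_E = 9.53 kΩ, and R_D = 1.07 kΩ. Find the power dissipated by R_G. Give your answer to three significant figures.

P ≈ 5.68 nW

Series current I = V_CC/ΣR = 23.9/88.60 = 0.2698 µA.
P = I²R = 0.07277 × 78.0 = 5.676 nW.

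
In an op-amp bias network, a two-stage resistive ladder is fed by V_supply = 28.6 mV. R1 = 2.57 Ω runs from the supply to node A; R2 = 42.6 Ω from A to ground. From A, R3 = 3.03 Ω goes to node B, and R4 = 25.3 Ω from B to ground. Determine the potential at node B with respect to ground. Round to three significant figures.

Looking into the second stage from A: R3 + R4 = 28.33 Ω appears in parallel with R2.
R2 ‖ (R3+R4) = 17.01 Ω.
First divider: V_A = V_supply · 17.01/(2.57 + 17.01) = 24.85 mV.
Then the unloaded second divider: V_B = V_A × R4/(R3+R4) = 24.85 × 0.8930 = 22.19 mV.

V_B ≈ 22.2 mV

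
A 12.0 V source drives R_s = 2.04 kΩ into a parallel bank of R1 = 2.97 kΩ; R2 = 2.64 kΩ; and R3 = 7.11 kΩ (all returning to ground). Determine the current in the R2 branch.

I ≈ 1.65 mA

Combine the parallel branches: R_p = (1/2.97 + 1/2.64 + 1/7.11)⁻¹ = 1.168 kΩ.
Node voltage V_A = V_DC · R_p/(R_s + R_p) = 12.0 × 0.3641 = 4.369 V.
Branch current I = V_A/R2 = 4.369/2.64 = 1.655 mA.
(Equivalently: I_total = 3.741 mA, then current-divider fraction G_k/ΣG = 0.4424.)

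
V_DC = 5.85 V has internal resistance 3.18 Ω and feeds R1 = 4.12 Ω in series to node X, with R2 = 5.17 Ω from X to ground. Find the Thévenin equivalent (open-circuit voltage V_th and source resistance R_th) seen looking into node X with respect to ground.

R1' = 3.18 + 4.12 = 7.300 Ω (source resistance + R1).
V_th is the unloaded tap voltage: V_DC · R2/(R1'+R2) = 5.85 × 0.4146 = 2.425 V.
With V_DC suppressed (replaced by a short), R_th = R1' ‖ R2 = (7.300 × 5.17)/(7.300 + 5.17) = 3.027 Ω.

V_th ≈ 2.43 V, R_th ≈ 3.03 Ω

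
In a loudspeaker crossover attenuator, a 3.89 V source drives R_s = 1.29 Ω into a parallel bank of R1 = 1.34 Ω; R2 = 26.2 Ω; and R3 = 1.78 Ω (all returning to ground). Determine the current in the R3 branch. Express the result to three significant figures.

Equivalent of the parallel group: R_p = 0.7428 Ω.
V_A = 3.89 × 0.7428/2.033 = 1.421 V.
Branch current I = V_A/R3 = 1.421/1.78 = 0.7986 A.
(Check via current divider: I_total = 1.914 A; share G_k/ΣG = 0.4173 → same result.)

I ≈ 0.799 A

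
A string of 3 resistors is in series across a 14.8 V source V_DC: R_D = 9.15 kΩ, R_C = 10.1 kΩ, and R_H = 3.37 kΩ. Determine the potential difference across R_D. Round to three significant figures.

Total series resistance ΣR = 9.15 + 10.1 + 3.37 = 22.62 kΩ.
V = V_DC · R/ΣR = 14.8 × 0.4045 = 5.987 V.

V ≈ 5.99 V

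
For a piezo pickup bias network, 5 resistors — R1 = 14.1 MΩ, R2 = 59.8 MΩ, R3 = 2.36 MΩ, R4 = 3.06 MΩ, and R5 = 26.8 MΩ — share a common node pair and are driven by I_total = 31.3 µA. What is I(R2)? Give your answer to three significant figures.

Conductances: ΣG = 1/14.1 + 1/59.8 + 1/2.36 + 1/3.06 + 1/26.8 = 0.8755 (1/MΩ).
Current divider: I(R2) = I_total · G_k/ΣG = 31.3 × (0.01672/0.8755) = 31.3 × 0.01910 = 0.5979 µA.

I ≈ 0.598 µA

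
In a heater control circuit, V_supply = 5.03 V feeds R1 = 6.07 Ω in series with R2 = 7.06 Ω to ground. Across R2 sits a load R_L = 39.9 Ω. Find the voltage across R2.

First combine the lower leg with the load: R2 ‖ R_L = 5.999 Ω.
Then V_out = V_supply · R2'/(R1 + R2') = 5.03 × 5.999/12.07 = 2.500 V.

V_out ≈ 2.50 V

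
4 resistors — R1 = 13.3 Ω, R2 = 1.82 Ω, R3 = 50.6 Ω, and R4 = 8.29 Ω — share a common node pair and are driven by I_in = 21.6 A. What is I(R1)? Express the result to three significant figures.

I ≈ 2.12 A

Total conductance ΣG = 1/13.3 + 1/1.82 + 1/50.6 + 1/8.29 = 0.7650 (units of 1/Ω).
By the current-divider rule, I = I_in · G_k/ΣG = 21.6 × 0.09828 = 2.123 A.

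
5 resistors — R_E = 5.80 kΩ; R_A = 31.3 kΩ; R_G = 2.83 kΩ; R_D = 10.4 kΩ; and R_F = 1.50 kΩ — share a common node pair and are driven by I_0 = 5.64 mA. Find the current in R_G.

Conductances: ΣG = 1/5.80 + 1/31.3 + 1/2.83 + 1/10.4 + 1/1.50 = 1.321 (1/kΩ).
Current divider: I(R_G) = I_0 · G_k/ΣG = 5.64 × (0.3534/1.321) = 5.64 × 0.2676 = 1.509 mA.

I ≈ 1.51 mA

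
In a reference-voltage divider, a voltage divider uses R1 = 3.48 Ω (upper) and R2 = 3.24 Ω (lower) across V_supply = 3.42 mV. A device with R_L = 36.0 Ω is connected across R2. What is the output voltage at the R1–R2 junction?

The load sits in parallel with R2, giving an effective lower resistance R2' = R2·R_L/(R2+R_L) = 2.972 Ω.
Now apply the divider: V_out = 3.42 × 0.4607 = 1.575 mV.

V_out ≈ 1.58 mV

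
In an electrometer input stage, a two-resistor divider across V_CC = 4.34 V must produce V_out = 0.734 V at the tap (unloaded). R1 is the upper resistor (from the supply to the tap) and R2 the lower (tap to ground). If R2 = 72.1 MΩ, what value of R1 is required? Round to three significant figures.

R1 ≈ 354 MΩ

The divider ratio is R2/(R1+R2) = 0.734/4.34 = 0.1691.
So R1 = R2 · (V_CC/V_out − 1) = 72.1 × (4.34/0.734 − 1) = 72.1 × 4.913 = 354.2 MΩ.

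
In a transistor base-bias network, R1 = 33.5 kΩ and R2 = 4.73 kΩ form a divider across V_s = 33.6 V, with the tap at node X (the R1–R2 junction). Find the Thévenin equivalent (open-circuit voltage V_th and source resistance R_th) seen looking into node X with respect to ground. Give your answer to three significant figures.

V_th ≈ 4.16 V, R_th ≈ 4.14 kΩ

With X open, the divider is unloaded: V_th = 33.6 × 4.73/38.23 = 4.157 V.
Zeroing V_s shorts the top of R1 to ground, so R_th = R1 ‖ R2 = 4.145 kΩ.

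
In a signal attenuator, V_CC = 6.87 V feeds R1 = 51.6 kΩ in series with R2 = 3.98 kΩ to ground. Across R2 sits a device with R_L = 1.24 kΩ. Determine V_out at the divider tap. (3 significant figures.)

V_out ≈ 0.124 V

The load sits in parallel with R2, giving an effective lower resistance R2' = R2·R_L/(R2+R_L) = 0.9454 kΩ.
Then V_out = V_CC · R2'/(R1 + R2') = 6.87 × 0.9454/52.55 = 0.1236 V.
(Unloaded it would be 0.492 V; the load pulls it down.)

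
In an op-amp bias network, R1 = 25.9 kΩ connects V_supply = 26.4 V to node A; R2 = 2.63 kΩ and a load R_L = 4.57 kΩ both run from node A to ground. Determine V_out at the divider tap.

R2 ‖ R_L = (2.63 × 4.57)/(2.63 + 4.57) = 1.669 kΩ.
Now apply the divider: V_out = 26.4 × 0.06055 = 1.599 V.

V_out ≈ 1.60 V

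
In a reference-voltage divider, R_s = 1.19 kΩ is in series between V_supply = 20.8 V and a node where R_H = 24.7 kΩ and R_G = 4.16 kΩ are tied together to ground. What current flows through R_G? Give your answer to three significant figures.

I ≈ 3.75 mA

Equivalent of the parallel group: R_p = 3.560 kΩ.
V_A = 20.8 × 3.560/4.750 = 15.59 V.
Branch current I = V_A/R_G = 15.59/4.16 = 3.747 mA.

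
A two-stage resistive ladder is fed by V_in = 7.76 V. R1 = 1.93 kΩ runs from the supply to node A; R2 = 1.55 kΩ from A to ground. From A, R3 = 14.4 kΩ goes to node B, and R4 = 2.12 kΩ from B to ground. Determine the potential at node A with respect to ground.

V_A ≈ 3.29 V

The second stage (R3 + R4 = 16.52 kΩ) loads node A in parallel with R2.
Effective lower resistance at A: R2 ‖ 16.52 = 1.417 kΩ.
So V_A = 7.76 × 0.4234 = 3.285 V.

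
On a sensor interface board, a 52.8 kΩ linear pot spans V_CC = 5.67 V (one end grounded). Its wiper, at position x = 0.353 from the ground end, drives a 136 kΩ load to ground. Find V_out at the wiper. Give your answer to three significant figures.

Lower segment x·R_p = 18.64 kΩ; upper segment (1−x)·R_p = 34.16 kΩ.
R_L loads the lower segment: effective lower R = 16.39 kΩ.
Then V_out = V_CC · 16.39/(34.16 + 16.39) = 1.838 V.

V_out ≈ 1.84 V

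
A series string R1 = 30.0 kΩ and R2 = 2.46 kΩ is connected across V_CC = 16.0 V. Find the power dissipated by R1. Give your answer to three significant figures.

P ≈ 7.29 mW

ΣR = 32.46 kΩ → I = 16.0/32.46 = 0.4929 mA.
P(R1) = I²·R1 = (0.4929)² × 30.0 = 7.289 mW.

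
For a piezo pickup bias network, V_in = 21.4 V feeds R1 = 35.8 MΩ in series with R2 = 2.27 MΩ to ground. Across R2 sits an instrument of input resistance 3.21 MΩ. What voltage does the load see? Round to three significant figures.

V_out ≈ 0.766 V

The load sits in parallel with R2, giving an effective lower resistance R2' = R2·R_L/(R2+R_L) = 1.330 MΩ.
Then V_out = V_in · R2'/(R1 + R2') = 21.4 × 1.330/37.13 = 0.7664 V.
(Unloaded it would be 1.28 V; the load pulls it down.)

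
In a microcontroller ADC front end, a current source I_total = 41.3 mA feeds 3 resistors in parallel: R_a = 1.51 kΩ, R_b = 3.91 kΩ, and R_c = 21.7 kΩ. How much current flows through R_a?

I ≈ 28.4 mA

ΣG = 1/1.51 + 1/3.91 + 1/21.7 = 0.9641.
By the current-divider rule, I = I_total · G_k/ΣG = 41.3 × 0.6869 = 28.37 mA.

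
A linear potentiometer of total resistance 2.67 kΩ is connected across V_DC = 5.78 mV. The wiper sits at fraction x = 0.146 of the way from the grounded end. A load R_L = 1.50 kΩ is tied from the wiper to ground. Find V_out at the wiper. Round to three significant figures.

Split the track: R_lower = x·R_p = 0.3898 kΩ, R_upper = (1−x)·R_p = 2.280 kΩ.
(x·R_p) ‖ R_L = 0.3094 kΩ.
Then V_out = V_DC · 0.3094/(2.280 + 0.3094) = 0.6906 mV.

V_out ≈ 0.691 mV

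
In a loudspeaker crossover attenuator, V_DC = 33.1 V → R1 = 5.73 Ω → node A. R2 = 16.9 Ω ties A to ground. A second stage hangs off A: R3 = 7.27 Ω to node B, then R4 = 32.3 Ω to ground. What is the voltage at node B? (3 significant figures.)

The second stage (R3 + R4 = 39.57 Ω) loads node A in parallel with R2.
Effective lower resistance at A: R2 ‖ 39.57 = 11.84 Ω.
First divider: V_A = V_DC · 11.84/(5.73 + 11.84) = 22.31 V.
V_B = V_A × 0.8163 = 18.21 V.

V_B ≈ 18.2 V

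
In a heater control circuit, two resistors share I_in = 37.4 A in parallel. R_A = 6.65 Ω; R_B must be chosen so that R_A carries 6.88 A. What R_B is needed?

Two-branch current divider: I_A = I_in · R_B/(R_A + R_B).
6.88/37.4 = R_B/(R_A + R_B) → R_B = R_A · (0.1840)/(1 − 0.1840) = 6.65 × 0.2254 = 1.499 Ω.

R_B ≈ 1.50 Ω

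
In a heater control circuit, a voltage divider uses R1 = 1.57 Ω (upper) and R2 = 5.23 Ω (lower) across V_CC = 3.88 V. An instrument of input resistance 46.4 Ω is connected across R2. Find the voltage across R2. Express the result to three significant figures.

R2 ‖ R_L = (5.23 × 46.4)/(5.23 + 46.4) = 4.700 Ω.
Now apply the divider: V_out = 3.88 × 0.7496 = 2.908 V.
(Unloaded it would be 2.98 V; the load pulls it down.)

V_out ≈ 2.91 V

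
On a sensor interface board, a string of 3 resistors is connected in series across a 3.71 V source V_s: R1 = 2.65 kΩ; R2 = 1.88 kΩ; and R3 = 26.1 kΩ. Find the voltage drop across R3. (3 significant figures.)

Total series resistance ΣR = 2.65 + 1.88 + 26.1 = 30.63 kΩ.
V = V_s · R/ΣR = 3.71 × 0.8521 = 3.161 V.

V ≈ 3.16 V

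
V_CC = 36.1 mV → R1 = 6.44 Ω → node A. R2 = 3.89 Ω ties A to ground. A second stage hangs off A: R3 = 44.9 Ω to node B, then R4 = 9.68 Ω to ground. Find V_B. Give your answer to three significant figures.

V_B ≈ 2.31 mV

Node A sees R2 in parallel with the series input of stage 2, R3 + R4 = 54.58 Ω.
Effective lower resistance at A: R2 ‖ 54.58 = 3.631 Ω.
V_A = 36.1 × 3.631/(6.44 + 3.631) = 13.02 mV.
Then the unloaded second divider: V_B = V_A × R4/(R3+R4) = 13.02 × 0.1774 = 2.308 mV.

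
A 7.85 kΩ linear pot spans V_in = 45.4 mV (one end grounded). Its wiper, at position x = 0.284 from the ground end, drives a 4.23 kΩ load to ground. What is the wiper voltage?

V_out ≈ 9.36 mV

Split the track: R_lower = x·R_p = 2.229 kΩ, R_upper = (1−x)·R_p = 5.621 kΩ.
R_L loads the lower segment: effective lower R = 1.460 kΩ.
Loaded-divider output: V_out = 45.4 × 0.2062 = 9.361 mV.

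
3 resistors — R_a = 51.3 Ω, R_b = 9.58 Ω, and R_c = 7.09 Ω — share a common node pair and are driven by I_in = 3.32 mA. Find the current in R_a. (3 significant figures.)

I ≈ 0.244 mA

Conductances: ΣG = 1/51.3 + 1/9.58 + 1/7.09 = 0.2649 (1/Ω).
Current divider: I(R_a) = I_in · G_k/ΣG = 3.32 × (0.01949/0.2649) = 3.32 × 0.07358 = 0.2443 mA.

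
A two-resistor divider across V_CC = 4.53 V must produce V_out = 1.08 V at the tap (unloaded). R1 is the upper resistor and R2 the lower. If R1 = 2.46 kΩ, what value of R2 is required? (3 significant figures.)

V_out/V_CC = R2/(R1+R2) = 0.2384.
R2 = R1 · 0.2384/(1 − 0.2384) = 0.7701 kΩ.

R2 ≈ 0.770 kΩ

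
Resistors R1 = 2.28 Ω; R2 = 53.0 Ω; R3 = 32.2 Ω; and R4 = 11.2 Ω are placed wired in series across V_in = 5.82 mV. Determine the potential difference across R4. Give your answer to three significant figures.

Total series resistance ΣR = 2.28 + 53.0 + 32.2 + 11.2 = 98.68 Ω.
V = V_in · R/ΣR = 5.82 × 0.1135 = 0.6606 mV.

V ≈ 0.661 mV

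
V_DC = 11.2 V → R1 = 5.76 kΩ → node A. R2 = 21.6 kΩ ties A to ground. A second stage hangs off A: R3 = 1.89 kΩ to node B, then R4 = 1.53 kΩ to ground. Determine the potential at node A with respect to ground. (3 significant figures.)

Node A sees R2 in parallel with the series input of stage 2, R3 + R4 = 3.420 kΩ.
Effective lower resistance at A: R2 ‖ 3.420 = 2.953 kΩ.
So V_A = 11.2 × 0.3389 = 3.795 V.

V_A ≈ 3.80 V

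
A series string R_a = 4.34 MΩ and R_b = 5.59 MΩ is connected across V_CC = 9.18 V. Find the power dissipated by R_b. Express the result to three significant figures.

P ≈ 4.78 µW

ΣR = 9.930 MΩ → I = 9.18/9.930 = 0.9245 µA.
V(R_b) = I·R = 5.168 V; P = V·I = 5.168 × 0.9245 = 4.777 µW.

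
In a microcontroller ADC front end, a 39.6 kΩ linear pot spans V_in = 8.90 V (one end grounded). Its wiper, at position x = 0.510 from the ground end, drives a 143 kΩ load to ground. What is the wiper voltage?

V_out ≈ 4.25 V

Split the track: R_lower = x·R_p = 20.20 kΩ, R_upper = (1−x)·R_p = 19.40 kΩ.
Lower segment in parallel with the load: 20.20 ‖ 143 = 17.70 kΩ.
V_out = 8.90 × 17.70/(19.40 + 17.70) = 4.245 V.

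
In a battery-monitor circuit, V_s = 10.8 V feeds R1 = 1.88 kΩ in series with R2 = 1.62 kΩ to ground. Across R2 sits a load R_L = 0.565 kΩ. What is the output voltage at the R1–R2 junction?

V_out ≈ 1.97 V

The load sits in parallel with R2, giving an effective lower resistance R2' = R2·R_L/(R2+R_L) = 0.4189 kΩ.
Then V_out = V_s · R2'/(R1 + R2') = 10.8 × 0.4189/2.299 = 1.968 V.
(Unloaded it would be 5.00 V; the load pulls it down.)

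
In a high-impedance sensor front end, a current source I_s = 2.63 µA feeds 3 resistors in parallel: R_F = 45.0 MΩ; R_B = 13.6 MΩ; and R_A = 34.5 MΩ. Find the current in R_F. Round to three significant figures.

I ≈ 0.469 µA

Total conductance ΣG = 1/45.0 + 1/13.6 + 1/34.5 = 0.1247 (units of 1/MΩ).
Current divider: I(R_F) = I_s · G_k/ΣG = 2.63 × (0.02222/0.1247) = 2.63 × 0.1782 = 0.4685 µA.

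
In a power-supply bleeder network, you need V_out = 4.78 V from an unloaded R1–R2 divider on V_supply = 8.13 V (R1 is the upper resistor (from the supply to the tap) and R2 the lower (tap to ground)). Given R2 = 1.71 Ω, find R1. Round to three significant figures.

V_out/V_supply = R2/(R1+R2) = 0.5879.
R1 = R2·(1/k − 1) = 1.71 × 0.7008 = 1.198 Ω.

R1 ≈ 1.20 Ω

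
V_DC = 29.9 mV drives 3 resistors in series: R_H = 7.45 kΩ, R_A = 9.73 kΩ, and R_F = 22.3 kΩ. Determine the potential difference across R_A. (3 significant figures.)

Total series resistance ΣR = 7.45 + 9.73 + 22.3 = 39.48 kΩ.
Voltage divider: V = V_DC · (9.730 / 39.48) = 29.9 × 0.2465 = 7.369 mV.

V ≈ 7.37 mV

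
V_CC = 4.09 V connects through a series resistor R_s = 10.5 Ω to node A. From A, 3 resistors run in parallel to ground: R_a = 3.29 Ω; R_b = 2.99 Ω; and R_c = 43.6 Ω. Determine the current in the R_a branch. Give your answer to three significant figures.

Parallel bank: R_p = 1/(1/3.29 + 1/2.99 + 1/43.6) = 1.512 Ω.
V_A by voltage divider: V_A = 4.09 × 1.512/(10.5 + 1.512) = 0.5149 V.
I(R_a) = V_A / R_a = 0.5149/3.29 = 0.1565 A.
(Equivalently: I_total = 0.3405 A, then current-divider fraction G_k/ΣG = 0.4596.)

I ≈ 0.156 A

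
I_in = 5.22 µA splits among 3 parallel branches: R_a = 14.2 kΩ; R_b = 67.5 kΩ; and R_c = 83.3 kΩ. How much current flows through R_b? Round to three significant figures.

Conductances: ΣG = 1/14.2 + 1/67.5 + 1/83.3 = 0.09724 (1/kΩ).
Current divider: I(R_b) = I_in · G_k/ΣG = 5.22 × (0.01481/0.09724) = 5.22 × 0.1523 = 0.7953 µA.

I ≈ 0.795 µA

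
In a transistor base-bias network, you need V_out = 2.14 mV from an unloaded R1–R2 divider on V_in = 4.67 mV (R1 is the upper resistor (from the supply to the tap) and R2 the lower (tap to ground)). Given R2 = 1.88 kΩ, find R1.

Required fraction k = V_out/V_in = 0.4582.
So R1 = R2 · (V_in/V_out − 1) = 1.88 × (4.67/2.14 − 1) = 1.88 × 1.182 = 2.223 kΩ.

R1 ≈ 2.22 kΩ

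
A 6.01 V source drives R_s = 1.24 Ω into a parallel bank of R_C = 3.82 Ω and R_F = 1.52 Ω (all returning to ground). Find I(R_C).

I ≈ 0.735 A

Parallel bank: R_p = 1/(1/3.82 + 1/1.52) = 1.087 Ω.
Node voltage V_A = V_s · R_p/(R_s + R_p) = 6.01 × 0.4672 = 2.808 V.
I(R_C) = V_A / R_C = 2.808/3.82 = 0.7350 A.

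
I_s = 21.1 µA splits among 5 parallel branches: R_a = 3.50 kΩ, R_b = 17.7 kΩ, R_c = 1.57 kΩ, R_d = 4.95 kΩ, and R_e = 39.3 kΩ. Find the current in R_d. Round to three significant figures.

I ≈ 3.53 µA

ΣG = 1/3.50 + 1/17.7 + 1/1.57 + 1/4.95 + 1/39.3 = 1.207.
By the current-divider rule, I = I_s · G_k/ΣG = 21.1 × 0.1674 = 3.533 µA.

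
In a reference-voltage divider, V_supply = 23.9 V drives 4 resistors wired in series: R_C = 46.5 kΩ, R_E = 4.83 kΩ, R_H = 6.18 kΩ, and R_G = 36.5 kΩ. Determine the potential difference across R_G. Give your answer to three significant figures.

Total series resistance ΣR = 46.5 + 4.83 + 6.18 + 36.5 = 94.01 kΩ.
Voltage divider: V = V_supply · (36.50 / 94.01) = 23.9 × 0.3883 = 9.279 V.

V ≈ 9.28 V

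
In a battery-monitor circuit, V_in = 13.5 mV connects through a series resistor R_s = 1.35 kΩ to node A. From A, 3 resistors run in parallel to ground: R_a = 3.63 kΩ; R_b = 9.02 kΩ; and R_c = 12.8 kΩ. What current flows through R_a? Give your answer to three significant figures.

I ≈ 2.29 µA

Parallel bank: R_p = 1/(1/3.63 + 1/9.02 + 1/12.8) = 2.153 kΩ.
V_A = 13.5 × 2.153/3.503 = 8.297 mV.
Branch current I = V_A/R_a = 8.297/3.63 = 2.286 µA.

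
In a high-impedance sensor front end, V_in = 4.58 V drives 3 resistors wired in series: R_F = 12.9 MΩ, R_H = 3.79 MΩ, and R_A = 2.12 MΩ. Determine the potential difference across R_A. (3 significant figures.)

ΣR = 12.9 + 3.79 + 2.12 = 18.81 MΩ.
V = V_in · R/ΣR = 4.58 × 0.1127 = 0.5162 V.

V ≈ 0.516 V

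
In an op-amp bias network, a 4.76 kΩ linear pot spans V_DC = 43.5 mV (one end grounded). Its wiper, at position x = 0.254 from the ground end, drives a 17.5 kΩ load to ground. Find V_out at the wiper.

V_out ≈ 10.5 mV

The pot divides into 3.551 kΩ above the wiper and 1.209 kΩ below.
(x·R_p) ‖ R_L = 1.131 kΩ.
Then V_out = V_DC · 1.131/(3.551 + 1.131) = 10.51 mV.
(Unloaded: V_out = x·V_DC = 11.0 mV.)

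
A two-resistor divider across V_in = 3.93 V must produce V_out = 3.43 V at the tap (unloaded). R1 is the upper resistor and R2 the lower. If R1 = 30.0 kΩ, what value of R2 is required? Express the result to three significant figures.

The divider ratio is R2/(R1+R2) = 3.43/3.93 = 0.8728.
R2 = R1 · 0.8728/(1 − 0.8728) = 205.8 kΩ.

R2 ≈ 206 kΩ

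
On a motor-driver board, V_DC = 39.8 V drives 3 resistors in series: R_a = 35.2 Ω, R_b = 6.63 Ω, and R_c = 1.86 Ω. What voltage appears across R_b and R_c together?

V ≈ 7.73 V

Total series resistance ΣR = 35.2 + 6.63 + 1.86 = 43.69 Ω.
R_{R_b..R_c} = 6.63 + 1.86 = 8.490 Ω.
V = V_DC · R/ΣR = 39.8 × 0.1943 = 7.734 V.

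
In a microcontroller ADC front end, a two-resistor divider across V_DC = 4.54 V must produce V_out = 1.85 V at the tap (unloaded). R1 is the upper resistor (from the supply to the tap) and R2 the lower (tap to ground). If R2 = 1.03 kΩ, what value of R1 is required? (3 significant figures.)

R1 ≈ 1.50 kΩ

V_out/V_DC = R2/(R1+R2) = 0.4075.
So R1 = R2 · (V_DC/V_out − 1) = 1.03 × (4.54/1.85 − 1) = 1.03 × 1.454 = 1.498 kΩ.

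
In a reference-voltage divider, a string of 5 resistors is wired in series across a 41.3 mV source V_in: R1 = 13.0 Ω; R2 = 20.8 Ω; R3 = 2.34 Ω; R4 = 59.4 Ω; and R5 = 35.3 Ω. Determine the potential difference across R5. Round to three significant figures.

V ≈ 11.1 mV

Series total: ΣR = 13.0 + 20.8 + 2.34 + 59.4 + 35.3 = 130.8 Ω.
By the voltage-divider rule, V = 41.3 × 35.30/130.8 = 11.14 mV.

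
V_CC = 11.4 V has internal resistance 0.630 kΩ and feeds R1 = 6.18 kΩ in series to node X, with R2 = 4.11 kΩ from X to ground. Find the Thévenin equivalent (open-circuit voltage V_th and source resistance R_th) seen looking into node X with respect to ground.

V_th ≈ 4.29 V, R_th ≈ 2.56 kΩ

R1' = 0.630 + 6.18 = 6.810 kΩ (source resistance + R1).
V_th is the unloaded tap voltage: V_CC · R2/(R1'+R2) = 11.4 × 0.3764 = 4.291 V.
Looking into X with the source shorted: R_th = R1'·R2/(R1'+R2) = 6.810 × 4.11/10.92 = 2.563 kΩ.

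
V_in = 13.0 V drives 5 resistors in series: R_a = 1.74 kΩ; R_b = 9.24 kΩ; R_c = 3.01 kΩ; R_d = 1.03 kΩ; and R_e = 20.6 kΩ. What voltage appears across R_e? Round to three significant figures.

V ≈ 7.52 V

Series total: ΣR = 1.74 + 9.24 + 3.01 + 1.03 + 20.6 = 35.62 kΩ.
Voltage divider: V = V_in · (20.60 / 35.62) = 13.0 × 0.5783 = 7.518 V.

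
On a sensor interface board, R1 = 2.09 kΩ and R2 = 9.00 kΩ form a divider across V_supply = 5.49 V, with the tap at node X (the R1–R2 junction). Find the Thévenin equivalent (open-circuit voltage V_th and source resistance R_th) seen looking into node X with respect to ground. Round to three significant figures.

V_th is the unloaded tap voltage: V_supply · R2/(R1+R2) = 5.49 × 0.8115 = 4.455 V.
Looking into X with the source shorted: R_th = R1·R2/(R1+R2) = 2.090 × 9.00/11.09 = 1.696 kΩ.

V_th ≈ 4.46 V, R_th ≈ 1.70 kΩ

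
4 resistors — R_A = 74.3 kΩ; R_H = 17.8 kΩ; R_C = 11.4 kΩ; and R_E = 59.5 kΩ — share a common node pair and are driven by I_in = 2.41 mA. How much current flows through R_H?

I ≈ 0.777 mA

ΣG = 1/74.3 + 1/17.8 + 1/11.4 + 1/59.5 = 0.1742.
By the current-divider rule, I = I_in · G_k/ΣG = 2.41 × 0.3226 = 0.7774 mA.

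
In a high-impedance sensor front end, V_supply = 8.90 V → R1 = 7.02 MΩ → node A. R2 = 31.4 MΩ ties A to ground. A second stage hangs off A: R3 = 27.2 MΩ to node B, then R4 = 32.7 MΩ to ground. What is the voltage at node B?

V_B ≈ 3.62 V

Node A sees R2 in parallel with the series input of stage 2, R3 + R4 = 59.90 MΩ.
Effective lower resistance at A: R2 ‖ 59.90 = 20.60 MΩ.
V_A = 8.90 × 20.60/(7.02 + 20.60) = 6.638 V.
Then the unloaded second divider: V_B = V_A × R4/(R3+R4) = 6.638 × 0.5459 = 3.624 V.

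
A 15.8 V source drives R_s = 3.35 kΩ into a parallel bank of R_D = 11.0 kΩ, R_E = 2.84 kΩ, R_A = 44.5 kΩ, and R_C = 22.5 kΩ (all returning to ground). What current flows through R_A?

I ≈ 0.131 mA

Equivalent of the parallel group: R_p = 1.961 kΩ.
V_A = 15.8 × 1.961/5.311 = 5.834 V.
I(R_A) = V_A / R_A = 5.834/44.5 = 0.1311 mA.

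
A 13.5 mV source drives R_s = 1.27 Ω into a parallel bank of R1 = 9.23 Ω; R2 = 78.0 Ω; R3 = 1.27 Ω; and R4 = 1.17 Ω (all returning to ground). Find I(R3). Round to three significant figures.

Combine the parallel branches: R_p = (1/9.23 + 1/78.0 + 1/1.27 + 1/1.17)⁻¹ = 0.5671 Ω.
V_A by voltage divider: V_A = 13.5 × 0.5671/(1.27 + 0.5671) = 4.168 mV.
I(R3) = V_A / R3 = 4.168/1.27 = 3.282 mA.

I ≈ 3.28 mA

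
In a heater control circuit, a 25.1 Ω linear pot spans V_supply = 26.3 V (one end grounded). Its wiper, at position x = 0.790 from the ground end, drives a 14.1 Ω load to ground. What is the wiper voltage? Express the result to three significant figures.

Split the track: R_lower = x·R_p = 19.83 Ω, R_upper = (1−x)·R_p = 5.271 Ω.
(x·R_p) ‖ R_L = 8.240 Ω.
V_out = 26.3 × 8.240/(5.271 + 8.240) = 16.04 V.

V_out ≈ 16.0 V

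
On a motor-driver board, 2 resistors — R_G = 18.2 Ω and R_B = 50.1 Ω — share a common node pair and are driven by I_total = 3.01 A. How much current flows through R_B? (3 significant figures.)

I ≈ 0.802 A

For two parallel branches, I_k = I_total · (other R)/(sum of R).
So I = 3.01 × 18.2/68.30 = 0.8021 A.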